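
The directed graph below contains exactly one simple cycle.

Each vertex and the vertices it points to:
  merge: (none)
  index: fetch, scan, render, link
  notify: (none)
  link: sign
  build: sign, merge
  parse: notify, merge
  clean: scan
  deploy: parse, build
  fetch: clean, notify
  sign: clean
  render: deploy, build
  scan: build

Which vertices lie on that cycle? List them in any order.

DFS with gray/black marking from scan:
scan gray
  build gray
    sign gray
      clean gray
        clean→scan: scan is gray → back edge
Back edge closes the cycle scan → build → sign → clean → scan; its vertices are {scan, sign, build, clean}.

scan, sign, build, clean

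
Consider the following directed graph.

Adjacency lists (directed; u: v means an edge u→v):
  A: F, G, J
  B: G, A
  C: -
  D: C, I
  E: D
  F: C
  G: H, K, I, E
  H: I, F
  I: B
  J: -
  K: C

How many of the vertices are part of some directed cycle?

7

A vertex is on a directed cycle iff it belongs to a strongly connected component of size ≥ 2 (or has a self-loop).
The vertices on cycles are {A, B, D, E, G, H, I} — 7 in total.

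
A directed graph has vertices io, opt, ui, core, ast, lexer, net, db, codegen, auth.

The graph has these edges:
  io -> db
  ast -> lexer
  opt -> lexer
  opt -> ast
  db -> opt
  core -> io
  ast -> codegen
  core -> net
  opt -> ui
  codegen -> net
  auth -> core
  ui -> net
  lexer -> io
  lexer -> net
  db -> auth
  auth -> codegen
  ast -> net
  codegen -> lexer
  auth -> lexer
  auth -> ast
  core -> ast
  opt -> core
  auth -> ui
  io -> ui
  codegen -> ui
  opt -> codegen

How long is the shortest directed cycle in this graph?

4

For each vertex v, BFS finds the shortest path from v back to v.
The shortest such closed walk is db → auth → core → io → db, length 4.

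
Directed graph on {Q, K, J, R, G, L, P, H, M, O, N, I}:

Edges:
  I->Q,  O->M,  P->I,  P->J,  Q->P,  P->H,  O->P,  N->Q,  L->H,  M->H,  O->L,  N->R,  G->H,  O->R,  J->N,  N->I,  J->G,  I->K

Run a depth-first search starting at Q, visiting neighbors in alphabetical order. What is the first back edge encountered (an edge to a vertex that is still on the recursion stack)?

I->Q

DFS from Q (visiting neighbors in alphabetical order); mark gray on enter, black on exit:
Q gray
  P gray
    H gray
    H black
    I gray
      K gray
      K black
      I→Q: Q is gray → back edge
First back edge: I → Q.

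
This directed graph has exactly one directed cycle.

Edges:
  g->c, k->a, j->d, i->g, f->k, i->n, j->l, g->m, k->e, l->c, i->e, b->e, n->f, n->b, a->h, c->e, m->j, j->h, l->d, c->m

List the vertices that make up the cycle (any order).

DFS with gray/black marking from c:
c gray
  m gray
    j gray
      d gray
      d black
      h gray
      h black
      l gray
        l→c: c is gray → back edge
Back edge closes the cycle c → m → j → l → c; its vertices are {c, j, l, m}.

c, j, l, m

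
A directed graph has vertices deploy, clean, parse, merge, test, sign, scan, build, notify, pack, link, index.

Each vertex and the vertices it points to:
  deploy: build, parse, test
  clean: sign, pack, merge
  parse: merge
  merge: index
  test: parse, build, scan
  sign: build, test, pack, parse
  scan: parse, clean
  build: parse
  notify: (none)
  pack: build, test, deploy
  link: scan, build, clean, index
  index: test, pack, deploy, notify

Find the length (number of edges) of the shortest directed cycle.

4

For each vertex v, BFS finds the shortest path from v back to v.
The shortest such closed walk is clean → pack → test → scan → clean, length 4.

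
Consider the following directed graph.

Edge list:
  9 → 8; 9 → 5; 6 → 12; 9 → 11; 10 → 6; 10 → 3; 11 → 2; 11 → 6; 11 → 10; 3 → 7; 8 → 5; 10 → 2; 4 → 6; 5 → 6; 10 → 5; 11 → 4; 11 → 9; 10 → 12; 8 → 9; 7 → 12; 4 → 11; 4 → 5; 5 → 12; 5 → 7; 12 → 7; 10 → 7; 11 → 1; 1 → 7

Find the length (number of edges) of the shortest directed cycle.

For each vertex v, BFS finds the shortest path from v back to v.
The shortest such closed walk is 11 → 9 → 11, length 2.

2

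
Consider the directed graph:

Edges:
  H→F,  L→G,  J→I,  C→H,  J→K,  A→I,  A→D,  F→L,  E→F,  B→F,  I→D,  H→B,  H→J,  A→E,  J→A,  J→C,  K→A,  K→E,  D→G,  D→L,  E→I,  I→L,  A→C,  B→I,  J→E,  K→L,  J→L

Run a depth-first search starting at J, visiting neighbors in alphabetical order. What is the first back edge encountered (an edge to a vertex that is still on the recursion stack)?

DFS from J (visiting neighbors in alphabetical order); mark gray on enter, black on exit:
J gray
  A gray
    C gray
      H gray
        B gray
          F gray
            L gray
              G gray
              G black
            L black
          F black
          I gray
            D gray
              D→G: G black — skip
              D→L: L black — skip
            D black
            I→L: L black — skip
          I black
        B black
        H→F: F black — skip
        H→J: J is gray → back edge
First back edge: H → J.

H->J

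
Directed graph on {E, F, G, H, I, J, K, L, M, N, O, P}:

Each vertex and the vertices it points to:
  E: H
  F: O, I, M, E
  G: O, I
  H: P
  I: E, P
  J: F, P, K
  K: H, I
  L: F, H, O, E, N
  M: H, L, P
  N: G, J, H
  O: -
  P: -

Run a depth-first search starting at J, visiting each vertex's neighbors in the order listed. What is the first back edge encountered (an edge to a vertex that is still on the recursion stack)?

L→F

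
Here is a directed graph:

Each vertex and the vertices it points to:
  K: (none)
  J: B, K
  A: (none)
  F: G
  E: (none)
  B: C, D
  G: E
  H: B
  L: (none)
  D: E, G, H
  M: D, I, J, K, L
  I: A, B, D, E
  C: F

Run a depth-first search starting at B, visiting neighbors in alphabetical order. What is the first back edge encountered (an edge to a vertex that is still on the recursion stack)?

H→B

DFS from B (visiting neighbors in alphabetical order); mark gray on enter, black on exit:
B gray
  C gray
    F gray
      G gray
        E gray
        E black
      G black
    F black
  C black
  D gray
    D→E: E black — skip
    D→G: G black — skip
    H gray
      H→B: B is gray → back edge
First back edge: H → B.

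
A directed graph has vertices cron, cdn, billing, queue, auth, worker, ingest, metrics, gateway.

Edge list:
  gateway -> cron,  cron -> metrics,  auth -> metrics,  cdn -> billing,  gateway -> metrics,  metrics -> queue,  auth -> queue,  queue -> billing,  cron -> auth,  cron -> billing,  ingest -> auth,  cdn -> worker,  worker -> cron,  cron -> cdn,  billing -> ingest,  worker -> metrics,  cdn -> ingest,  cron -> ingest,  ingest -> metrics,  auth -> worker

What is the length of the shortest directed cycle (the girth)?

3

For each vertex v, BFS finds the shortest path from v back to v.
The shortest such closed walk is cron → auth → worker → cron, length 3.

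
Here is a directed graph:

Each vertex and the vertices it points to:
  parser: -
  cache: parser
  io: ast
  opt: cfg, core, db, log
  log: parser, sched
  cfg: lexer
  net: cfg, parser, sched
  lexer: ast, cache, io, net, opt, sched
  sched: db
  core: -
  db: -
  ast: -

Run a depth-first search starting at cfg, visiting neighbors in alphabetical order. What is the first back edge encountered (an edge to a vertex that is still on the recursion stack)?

DFS from cfg (visiting neighbors in alphabetical order); mark gray on enter, black on exit:
cfg gray
  lexer gray
    ast gray
    ast black
    cache gray
      parser gray
      parser black
    cache black
    io gray
      io→ast: ast black — skip
    io black
    net gray
      net→cfg: cfg is gray → back edge
First back edge: net → cfg.

net->cfg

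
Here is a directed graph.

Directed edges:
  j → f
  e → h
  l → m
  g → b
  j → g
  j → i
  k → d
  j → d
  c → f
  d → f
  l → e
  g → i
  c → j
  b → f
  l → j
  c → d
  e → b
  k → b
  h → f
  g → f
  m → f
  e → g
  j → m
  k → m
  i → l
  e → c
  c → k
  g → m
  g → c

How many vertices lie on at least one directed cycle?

6

A vertex is on a directed cycle iff it belongs to a strongly connected component of size ≥ 2 (or has a self-loop).
The vertices on cycles are {c, e, g, i, j, l} — 6 in total.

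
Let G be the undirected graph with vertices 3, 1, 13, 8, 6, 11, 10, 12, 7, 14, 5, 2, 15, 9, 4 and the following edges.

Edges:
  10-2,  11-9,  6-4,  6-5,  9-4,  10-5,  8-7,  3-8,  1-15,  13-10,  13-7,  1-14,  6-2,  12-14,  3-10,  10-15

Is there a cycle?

Yes

DFS, tracking each vertex's parent; an edge to a visited non-parent vertex closes a cycle.
Start from 12:
visit 12 (parent –)
  visit 14 (parent 12)
    visit 1 (parent 14)
      1–14: parent, skip
      visit 15 (parent 1)
        visit 10 (parent 15)
          visit 5 (parent 10)
            5–10: parent, skip
            visit 6 (parent 5)
              visit 4 (parent 6)
                visit 9 (parent 4)
                  visit 11 (parent 9)
                    11–9: parent, skip
                  9–4: parent, skip
                4–6: parent, skip
              6–5: parent, skip
              visit 2 (parent 6)
                2–6: parent, skip
                2–10: 10 visited and ≠ parent → cycle
Cycle: 10 – 5 – 6 – 2 – 10.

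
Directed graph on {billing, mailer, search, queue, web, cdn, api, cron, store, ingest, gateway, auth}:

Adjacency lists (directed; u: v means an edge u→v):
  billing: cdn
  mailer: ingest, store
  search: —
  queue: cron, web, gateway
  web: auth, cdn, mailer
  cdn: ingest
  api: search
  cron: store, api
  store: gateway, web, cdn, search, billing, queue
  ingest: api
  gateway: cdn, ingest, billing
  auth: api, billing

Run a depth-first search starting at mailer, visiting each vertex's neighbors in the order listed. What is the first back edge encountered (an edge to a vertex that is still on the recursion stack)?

web->mailer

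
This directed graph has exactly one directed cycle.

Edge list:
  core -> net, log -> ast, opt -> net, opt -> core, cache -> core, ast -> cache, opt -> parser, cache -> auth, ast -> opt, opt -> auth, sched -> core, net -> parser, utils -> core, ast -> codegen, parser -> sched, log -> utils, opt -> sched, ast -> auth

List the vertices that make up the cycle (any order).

net, core, sched, parser

DFS with gray/black marking from core:
core gray
  net gray
    parser gray
      sched gray
        sched→core: core is gray → back edge
Back edge closes the cycle core → net → parser → sched → core; its vertices are {net, core, sched, parser}.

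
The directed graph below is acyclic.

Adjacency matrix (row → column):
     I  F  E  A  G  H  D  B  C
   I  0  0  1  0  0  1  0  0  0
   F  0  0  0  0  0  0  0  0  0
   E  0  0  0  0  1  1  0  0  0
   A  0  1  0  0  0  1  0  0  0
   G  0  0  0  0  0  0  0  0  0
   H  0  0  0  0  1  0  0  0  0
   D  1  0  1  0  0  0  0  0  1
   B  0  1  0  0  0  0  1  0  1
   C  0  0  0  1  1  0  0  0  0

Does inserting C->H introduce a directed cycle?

Adding C→H creates a cycle iff H can already reach C.
Explore from H: no path reaches C. The graph stays acyclic.

No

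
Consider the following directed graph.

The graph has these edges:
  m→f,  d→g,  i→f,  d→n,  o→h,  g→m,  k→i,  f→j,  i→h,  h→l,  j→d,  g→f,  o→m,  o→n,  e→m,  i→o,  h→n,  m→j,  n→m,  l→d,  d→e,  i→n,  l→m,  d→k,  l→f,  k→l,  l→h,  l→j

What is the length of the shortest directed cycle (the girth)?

For each vertex v, BFS finds the shortest path from v back to v.
The shortest such closed walk is l → h → l, length 2.

2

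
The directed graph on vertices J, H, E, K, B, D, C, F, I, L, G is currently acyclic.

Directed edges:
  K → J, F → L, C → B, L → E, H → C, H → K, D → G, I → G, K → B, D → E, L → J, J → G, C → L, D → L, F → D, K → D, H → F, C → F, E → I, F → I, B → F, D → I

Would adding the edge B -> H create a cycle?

Yes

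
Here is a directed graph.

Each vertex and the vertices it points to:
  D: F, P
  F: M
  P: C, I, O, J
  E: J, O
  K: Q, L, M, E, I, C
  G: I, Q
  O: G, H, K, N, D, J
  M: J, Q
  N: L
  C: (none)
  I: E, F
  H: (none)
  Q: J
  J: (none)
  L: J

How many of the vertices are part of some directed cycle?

7

A vertex is on a directed cycle iff it belongs to a strongly connected component of size ≥ 2 (or has a self-loop).
The vertices on cycles are {D, E, G, I, K, O, P} — 7 in total.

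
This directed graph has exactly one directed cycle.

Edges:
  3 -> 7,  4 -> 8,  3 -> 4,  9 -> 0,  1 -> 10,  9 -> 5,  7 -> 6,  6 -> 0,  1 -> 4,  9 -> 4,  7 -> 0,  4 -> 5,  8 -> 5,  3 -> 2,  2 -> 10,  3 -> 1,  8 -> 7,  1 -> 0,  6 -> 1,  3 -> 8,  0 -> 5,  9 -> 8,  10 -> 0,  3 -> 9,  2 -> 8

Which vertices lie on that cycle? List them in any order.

1, 4, 6, 7, 8

DFS with gray/black marking from 7:
7 gray
  6 gray
    0 gray
      5 gray
      5 black
    0 black
    1 gray
      10 gray
        10→0: 0 black — skip
      10 black
      1→0: 0 black — skip
      4 gray
        4→5: 5 black — skip
        8 gray
          8→5: 5 black — skip
          8→7: 7 is gray → back edge
Back edge closes the cycle 7 → 6 → 1 → 4 → 8 → 7; its vertices are {1, 4, 6, 7, 8}.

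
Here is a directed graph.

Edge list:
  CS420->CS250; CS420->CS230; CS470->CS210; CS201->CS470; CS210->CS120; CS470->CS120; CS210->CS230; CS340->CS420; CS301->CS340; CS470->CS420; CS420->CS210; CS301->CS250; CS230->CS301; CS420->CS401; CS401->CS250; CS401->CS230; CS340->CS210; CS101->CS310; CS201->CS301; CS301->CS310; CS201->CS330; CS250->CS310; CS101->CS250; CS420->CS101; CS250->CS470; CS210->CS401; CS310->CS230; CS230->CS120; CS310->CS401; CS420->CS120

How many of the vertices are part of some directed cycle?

10

A vertex is on a directed cycle iff it belongs to a strongly connected component of size ≥ 2 (or has a self-loop).
The vertices on cycles are {CS101, CS210, CS230, CS250, CS301, CS310, CS340, CS401, CS420, CS470} — 10 in total.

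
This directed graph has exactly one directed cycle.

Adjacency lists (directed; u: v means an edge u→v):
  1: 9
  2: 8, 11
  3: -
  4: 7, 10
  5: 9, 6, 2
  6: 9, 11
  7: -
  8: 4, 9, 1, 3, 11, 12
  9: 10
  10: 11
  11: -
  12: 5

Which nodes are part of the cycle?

DFS with gray/black marking from 8:
8 gray
  4 gray
    7 gray
    7 black
    10 gray
      11 gray
      11 black
    10 black
  4 black
  9 gray
    9→10: 10 black — skip
  9 black
  1 gray
    1→9: 9 black — skip
  1 black
  3 gray
  3 black
  8→11: 11 black — skip
  12 gray
    5 gray
      5→9: 9 black — skip
      6 gray
        6→9: 9 black — skip
        6→11: 11 black — skip
      6 black
      2 gray
        2→8: 8 is gray → back edge
Back edge closes the cycle 8 → 12 → 5 → 2 → 8; its vertices are {2, 5, 8, 12}.

2, 5, 8, 12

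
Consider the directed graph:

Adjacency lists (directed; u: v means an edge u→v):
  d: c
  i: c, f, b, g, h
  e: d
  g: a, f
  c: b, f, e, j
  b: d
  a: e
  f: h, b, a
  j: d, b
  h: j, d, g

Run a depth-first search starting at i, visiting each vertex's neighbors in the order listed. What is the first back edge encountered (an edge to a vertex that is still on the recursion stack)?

d→c

DFS from i (visiting each vertex's neighbors in the order listed); mark gray on enter, black on exit:
i gray
  c gray
    b gray
      d gray
        d→c: c is gray → back edge
First back edge: d → c.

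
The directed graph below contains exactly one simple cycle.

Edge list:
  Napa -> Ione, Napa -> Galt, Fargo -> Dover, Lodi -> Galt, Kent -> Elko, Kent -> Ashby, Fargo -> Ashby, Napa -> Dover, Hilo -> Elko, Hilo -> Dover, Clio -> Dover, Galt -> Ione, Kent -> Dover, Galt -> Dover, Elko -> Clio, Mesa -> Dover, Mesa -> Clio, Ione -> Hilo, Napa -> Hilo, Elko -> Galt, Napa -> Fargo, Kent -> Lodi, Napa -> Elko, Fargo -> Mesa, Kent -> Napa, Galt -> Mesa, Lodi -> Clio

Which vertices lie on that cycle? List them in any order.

Elko, Galt, Hilo, Ione

DFS with gray/black marking from Hilo:
Hilo gray
  Elko gray
    Clio gray
      Dover gray
      Dover black
    Clio black
    Galt gray
      Galt→Dover: Dover black — skip
      Mesa gray
        Mesa→Dover: Dover black — skip
        Mesa→Clio: Clio black — skip
      Mesa black
      Ione gray
        Ione→Hilo: Hilo is gray → back edge
Back edge closes the cycle Hilo → Elko → Galt → Ione → Hilo; its vertices are {Elko, Galt, Hilo, Ione}.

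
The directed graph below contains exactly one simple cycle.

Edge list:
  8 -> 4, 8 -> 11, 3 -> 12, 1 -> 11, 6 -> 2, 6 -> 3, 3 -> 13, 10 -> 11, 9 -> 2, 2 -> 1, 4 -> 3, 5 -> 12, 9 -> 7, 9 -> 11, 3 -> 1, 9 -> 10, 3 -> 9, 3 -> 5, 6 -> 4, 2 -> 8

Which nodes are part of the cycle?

2, 3, 4, 8, 9

DFS with gray/black marking from 3:
3 gray
  13 gray
  13 black
  9 gray
    10 gray
      11 gray
      11 black
    10 black
    7 gray
    7 black
    9→11: 11 black — skip
    2 gray
      8 gray
        4 gray
          4→3: 3 is gray → back edge
Back edge closes the cycle 3 → 9 → 2 → 8 → 4 → 3; its vertices are {2, 3, 4, 8, 9}.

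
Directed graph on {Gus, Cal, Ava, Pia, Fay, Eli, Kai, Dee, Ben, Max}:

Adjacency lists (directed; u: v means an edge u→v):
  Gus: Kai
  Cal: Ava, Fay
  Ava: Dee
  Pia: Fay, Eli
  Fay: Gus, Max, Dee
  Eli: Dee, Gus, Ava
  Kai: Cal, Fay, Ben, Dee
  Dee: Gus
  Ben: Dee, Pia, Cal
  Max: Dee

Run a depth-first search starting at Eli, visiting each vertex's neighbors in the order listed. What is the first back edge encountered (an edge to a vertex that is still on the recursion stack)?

Ava->Dee

DFS from Eli (visiting each vertex's neighbors in the order listed); mark gray on enter, black on exit:
Eli gray
  Dee gray
    Gus gray
      Kai gray
        Cal gray
          Ava gray
            Ava→Dee: Dee is gray → back edge
First back edge: Ava → Dee.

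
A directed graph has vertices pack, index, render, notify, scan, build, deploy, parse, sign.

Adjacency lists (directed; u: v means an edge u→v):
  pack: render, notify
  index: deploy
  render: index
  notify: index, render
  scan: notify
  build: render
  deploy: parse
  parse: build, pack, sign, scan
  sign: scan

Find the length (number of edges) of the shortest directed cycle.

5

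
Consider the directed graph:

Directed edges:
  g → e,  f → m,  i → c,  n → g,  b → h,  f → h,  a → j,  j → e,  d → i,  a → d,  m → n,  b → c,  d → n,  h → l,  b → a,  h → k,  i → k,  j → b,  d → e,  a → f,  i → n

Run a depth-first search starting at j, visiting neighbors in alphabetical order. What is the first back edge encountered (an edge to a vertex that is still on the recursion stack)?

DFS from j (visiting neighbors in alphabetical order); mark gray on enter, black on exit:
j gray
  b gray
    a gray
      d gray
        e gray
        e black
        i gray
          c gray
          c black
          k gray
          k black
          n gray
            g gray
              g→e: e black — skip
            g black
          n black
        i black
        d→n: n black — skip
      d black
      f gray
        h gray
          h→k: k black — skip
          l gray
          l black
        h black
        m gray
          m→n: n black — skip
        m black
      f black
      a→j: j is gray → back edge
First back edge: a → j.

a→j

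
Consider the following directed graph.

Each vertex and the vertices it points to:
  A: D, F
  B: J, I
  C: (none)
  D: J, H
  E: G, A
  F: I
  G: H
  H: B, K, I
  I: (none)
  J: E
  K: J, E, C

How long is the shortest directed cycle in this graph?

4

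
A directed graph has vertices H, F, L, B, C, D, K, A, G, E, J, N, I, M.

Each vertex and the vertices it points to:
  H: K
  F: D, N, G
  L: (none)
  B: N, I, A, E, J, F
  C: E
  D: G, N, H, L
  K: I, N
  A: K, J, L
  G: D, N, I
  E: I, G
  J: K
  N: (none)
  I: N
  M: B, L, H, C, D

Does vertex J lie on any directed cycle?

J lies on a cycle iff there is a path from J back to itself.
Exploring from J, it never reaches itself; equivalently, its strongly connected component is a singleton.

No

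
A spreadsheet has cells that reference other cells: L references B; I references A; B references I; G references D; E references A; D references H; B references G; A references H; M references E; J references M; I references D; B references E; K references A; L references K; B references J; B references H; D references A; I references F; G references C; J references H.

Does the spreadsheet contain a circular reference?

No

DFS with white/gray/black marking, starting from F:
F gray
F black
C gray
C black
I gray
  I→F: F black — skip
  D gray
    H gray
    H black
    A gray
      A→H: H black — skip
    A black
  D black
  I→A: A black — skip
I black
K gray
  K→A: A black — skip
K black
M gray
  E gray
    E→A: A black — skip
  E black
M black
L gray
  L→K: K black — skip
  B gray
    G gray
      G→D: D black — skip
      G→C: C black — skip
    G black
    B→I: I black — skip
    J gray
      J→M: M black — skip
      J→H: H black — skip
    J black
    B→E: E black — skip
    B→H: H black — skip
  B black
L black
Every edge goes to a white or black vertex — no back edge, so the graph is acyclic.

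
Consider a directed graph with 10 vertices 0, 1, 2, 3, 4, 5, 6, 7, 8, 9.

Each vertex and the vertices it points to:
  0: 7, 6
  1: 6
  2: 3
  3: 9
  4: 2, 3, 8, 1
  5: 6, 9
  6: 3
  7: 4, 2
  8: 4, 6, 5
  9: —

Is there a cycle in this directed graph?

Yes

DFS with white/gray/black marking, starting from 8:
8 gray
  4 gray
    2 gray
      3 gray
        9 gray
        9 black
      3 black
    2 black
    4→3: 3 black — skip
    4→8: 8 is gray → back edge
Back edge found, so a cycle exists: 8 → 4 → 8.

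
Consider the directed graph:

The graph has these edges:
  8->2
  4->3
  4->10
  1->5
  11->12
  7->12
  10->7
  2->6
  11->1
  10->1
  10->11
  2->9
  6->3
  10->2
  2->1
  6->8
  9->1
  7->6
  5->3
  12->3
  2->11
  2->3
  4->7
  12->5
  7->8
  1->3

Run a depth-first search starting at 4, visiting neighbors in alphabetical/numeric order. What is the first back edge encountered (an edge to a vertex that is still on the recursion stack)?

2→6

DFS from 4 (visiting neighbors in alphabetical/numeric order); mark gray on enter, black on exit:
4 gray
  3 gray
  3 black
  7 gray
    6 gray
      6→3: 3 black — skip
      8 gray
        2 gray
          1 gray
            1→3: 3 black — skip
            5 gray
              5→3: 3 black — skip
            5 black
          1 black
          2→3: 3 black — skip
          2→6: 6 is gray → back edge
First back edge: 2 → 6.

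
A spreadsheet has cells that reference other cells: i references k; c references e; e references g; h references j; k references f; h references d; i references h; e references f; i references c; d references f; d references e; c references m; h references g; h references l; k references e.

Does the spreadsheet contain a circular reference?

No

DFS with white/gray/black marking, starting from c:
c gray
  e gray
    f gray
    f black
    g gray
    g black
  e black
  m gray
  m black
c black
j gray
j black
d gray
  d→e: e black — skip
  d→f: f black — skip
d black
l gray
l black
h gray
  h→g: g black — skip
  h→j: j black — skip
  h→d: d black — skip
  h→l: l black — skip
h black
i gray
  i→h: h black — skip
  i→c: c black — skip
  k gray
    k→f: f black — skip
    k→e: e black — skip
  k black
i black
Every edge goes to a white or black vertex — no back edge, so the graph is acyclic.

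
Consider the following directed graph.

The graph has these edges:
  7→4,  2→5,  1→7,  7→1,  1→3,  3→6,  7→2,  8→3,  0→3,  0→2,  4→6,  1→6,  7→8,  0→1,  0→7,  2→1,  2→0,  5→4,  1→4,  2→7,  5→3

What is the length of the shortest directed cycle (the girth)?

For each vertex v, BFS finds the shortest path from v back to v.
The shortest such closed walk is 0 → 2 → 0, length 2.

2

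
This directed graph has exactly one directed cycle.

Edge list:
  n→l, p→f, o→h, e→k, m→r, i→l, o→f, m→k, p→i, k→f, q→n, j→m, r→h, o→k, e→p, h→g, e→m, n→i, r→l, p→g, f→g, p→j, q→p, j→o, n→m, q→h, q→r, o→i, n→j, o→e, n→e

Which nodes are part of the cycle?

e, j, o, p

DFS with gray/black marking from p:
p gray
  j gray
    o gray
      e gray
        k gray
          f gray
            g gray
            g black
          f black
        k black
        m gray
          m→k: k black — skip
          r gray
            h gray
              h→g: g black — skip
            h black
            l gray
            l black
          r black
        m black
        e→p: p is gray → back edge
Back edge closes the cycle p → j → o → e → p; its vertices are {e, j, o, p}.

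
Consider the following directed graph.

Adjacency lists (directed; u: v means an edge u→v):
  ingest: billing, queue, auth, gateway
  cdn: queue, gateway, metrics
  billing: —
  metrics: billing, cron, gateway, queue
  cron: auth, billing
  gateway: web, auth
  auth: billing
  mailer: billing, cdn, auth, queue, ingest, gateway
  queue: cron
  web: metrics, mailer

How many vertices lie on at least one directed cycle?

6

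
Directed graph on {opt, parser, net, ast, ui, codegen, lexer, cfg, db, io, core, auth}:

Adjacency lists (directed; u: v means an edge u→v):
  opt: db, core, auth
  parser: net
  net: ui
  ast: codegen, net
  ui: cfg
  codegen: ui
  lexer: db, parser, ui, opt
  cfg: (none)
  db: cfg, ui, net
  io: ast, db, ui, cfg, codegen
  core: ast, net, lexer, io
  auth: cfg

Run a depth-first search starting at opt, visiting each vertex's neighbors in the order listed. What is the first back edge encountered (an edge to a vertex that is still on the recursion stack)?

lexer→opt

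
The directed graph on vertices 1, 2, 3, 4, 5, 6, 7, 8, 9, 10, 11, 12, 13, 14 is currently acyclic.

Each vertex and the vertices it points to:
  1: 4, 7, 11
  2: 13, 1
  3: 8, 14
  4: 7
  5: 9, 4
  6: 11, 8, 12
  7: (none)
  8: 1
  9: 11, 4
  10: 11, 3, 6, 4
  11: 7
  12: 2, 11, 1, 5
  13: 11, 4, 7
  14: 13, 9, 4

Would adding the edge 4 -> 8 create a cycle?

Yes

Adding 4→8 creates a cycle iff 8 can already reach 4.
Path from 8: 8 → 1 → 4.
So 8 → … → 4 → 8 is a cycle.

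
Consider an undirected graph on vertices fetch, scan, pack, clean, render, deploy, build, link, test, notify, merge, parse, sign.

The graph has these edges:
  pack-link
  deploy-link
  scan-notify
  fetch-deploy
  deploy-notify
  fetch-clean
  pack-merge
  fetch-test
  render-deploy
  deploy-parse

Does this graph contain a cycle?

DFS, tracking each vertex's parent; an edge to a visited non-parent vertex closes a cycle.
Start from link:
visit link (parent –)
  visit pack (parent link)
    visit merge (parent pack)
      merge–pack: parent, skip
    pack–link: parent, skip
  visit deploy (parent link)
    deploy–link: parent, skip
    visit render (parent deploy)
      render–deploy: parent, skip
    visit notify (parent deploy)
      notify–deploy: parent, skip
      visit scan (parent notify)
        scan–notify: parent, skip
    visit fetch (parent deploy)
      visit test (parent fetch)
        test–fetch: parent, skip
      visit clean (parent fetch)
        clean–fetch: parent, skip
      fetch–deploy: parent, skip
    visit parse (parent deploy)
      parse–deploy: parent, skip
visit build (parent –)
visit sign (parent –)
No non-parent visited neighbor found — the graph is a forest.

No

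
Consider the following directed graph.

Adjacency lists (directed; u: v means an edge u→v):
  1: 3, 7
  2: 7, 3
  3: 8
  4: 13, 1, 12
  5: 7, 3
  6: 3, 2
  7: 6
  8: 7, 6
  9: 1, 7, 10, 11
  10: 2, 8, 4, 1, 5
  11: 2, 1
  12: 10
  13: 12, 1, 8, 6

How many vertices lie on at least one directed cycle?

A vertex is on a directed cycle iff it belongs to a strongly connected component of size ≥ 2 (or has a self-loop).
The vertices on cycles are {2, 3, 4, 6, 7, 8, 10, 12, 13} — 9 in total.

9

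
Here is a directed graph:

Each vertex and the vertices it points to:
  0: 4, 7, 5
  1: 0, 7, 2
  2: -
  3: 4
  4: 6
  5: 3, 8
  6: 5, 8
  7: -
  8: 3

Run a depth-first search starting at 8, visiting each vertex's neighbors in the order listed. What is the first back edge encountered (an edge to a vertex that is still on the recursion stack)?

5→3

DFS from 8 (visiting each vertex's neighbors in the order listed); mark gray on enter, black on exit:
8 gray
  3 gray
    4 gray
      6 gray
        5 gray
          5→3: 3 is gray → back edge
First back edge: 5 → 3.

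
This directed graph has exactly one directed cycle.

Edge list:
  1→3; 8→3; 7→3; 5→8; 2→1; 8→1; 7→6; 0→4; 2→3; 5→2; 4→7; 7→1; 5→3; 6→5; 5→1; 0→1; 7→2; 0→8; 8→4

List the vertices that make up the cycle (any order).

4, 5, 6, 7, 8

DFS with gray/black marking from 4:
4 gray
  7 gray
    3 gray
    3 black
    6 gray
      5 gray
        2 gray
          1 gray
            1→3: 3 black — skip
          1 black
          2→3: 3 black — skip
        2 black
        5→3: 3 black — skip
        5→1: 1 black — skip
        8 gray
          8→1: 1 black — skip
          8→3: 3 black — skip
          8→4: 4 is gray → back edge
Back edge closes the cycle 4 → 7 → 6 → 5 → 8 → 4; its vertices are {4, 5, 6, 7, 8}.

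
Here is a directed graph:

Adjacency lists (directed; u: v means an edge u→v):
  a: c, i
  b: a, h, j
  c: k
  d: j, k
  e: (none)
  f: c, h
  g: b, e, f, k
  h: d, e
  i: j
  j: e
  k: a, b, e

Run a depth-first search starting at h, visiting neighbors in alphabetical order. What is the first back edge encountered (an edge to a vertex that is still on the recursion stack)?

DFS from h (visiting neighbors in alphabetical order); mark gray on enter, black on exit:
h gray
  d gray
    j gray
      e gray
      e black
    j black
    k gray
      a gray
        c gray
          c→k: k is gray → back edge
First back edge: c → k.

c→k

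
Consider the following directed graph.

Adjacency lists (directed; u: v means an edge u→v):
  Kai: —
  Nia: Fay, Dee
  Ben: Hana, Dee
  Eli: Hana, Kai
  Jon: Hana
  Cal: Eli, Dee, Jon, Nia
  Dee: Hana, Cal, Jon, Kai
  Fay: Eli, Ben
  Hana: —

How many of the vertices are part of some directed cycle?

5

A vertex is on a directed cycle iff it belongs to a strongly connected component of size ≥ 2 (or has a self-loop).
The vertices on cycles are {Ben, Cal, Dee, Fay, Nia} — 5 in total.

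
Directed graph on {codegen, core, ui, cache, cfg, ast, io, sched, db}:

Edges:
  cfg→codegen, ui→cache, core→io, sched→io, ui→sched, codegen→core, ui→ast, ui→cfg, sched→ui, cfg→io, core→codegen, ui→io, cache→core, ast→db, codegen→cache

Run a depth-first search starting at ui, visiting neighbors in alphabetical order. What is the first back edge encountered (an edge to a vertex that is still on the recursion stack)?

DFS from ui (visiting neighbors in alphabetical order); mark gray on enter, black on exit:
ui gray
  ast gray
    db gray
    db black
  ast black
  cache gray
    core gray
      codegen gray
        codegen→cache: cache is gray → back edge
First back edge: codegen → cache.

codegen→cache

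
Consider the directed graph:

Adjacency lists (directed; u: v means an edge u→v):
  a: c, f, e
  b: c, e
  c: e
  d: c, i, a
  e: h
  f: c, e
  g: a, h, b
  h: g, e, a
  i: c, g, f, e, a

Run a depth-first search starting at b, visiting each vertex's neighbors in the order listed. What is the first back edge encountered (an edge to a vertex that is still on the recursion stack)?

DFS from b (visiting each vertex's neighbors in the order listed); mark gray on enter, black on exit:
b gray
  c gray
    e gray
      h gray
        g gray
          a gray
            a→c: c is gray → back edge
First back edge: a → c.

a->c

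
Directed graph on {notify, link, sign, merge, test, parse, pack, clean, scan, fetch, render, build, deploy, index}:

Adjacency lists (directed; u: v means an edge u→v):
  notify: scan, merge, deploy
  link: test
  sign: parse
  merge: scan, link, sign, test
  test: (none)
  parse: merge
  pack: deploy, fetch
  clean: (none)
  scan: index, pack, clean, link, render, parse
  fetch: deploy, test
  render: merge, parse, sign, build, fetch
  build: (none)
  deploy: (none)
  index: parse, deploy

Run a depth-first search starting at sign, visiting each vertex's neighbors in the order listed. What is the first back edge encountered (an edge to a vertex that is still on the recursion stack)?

DFS from sign (visiting each vertex's neighbors in the order listed); mark gray on enter, black on exit:
sign gray
  parse gray
    merge gray
      scan gray
        index gray
          index→parse: parse is gray → back edge
First back edge: index → parse.

index->parse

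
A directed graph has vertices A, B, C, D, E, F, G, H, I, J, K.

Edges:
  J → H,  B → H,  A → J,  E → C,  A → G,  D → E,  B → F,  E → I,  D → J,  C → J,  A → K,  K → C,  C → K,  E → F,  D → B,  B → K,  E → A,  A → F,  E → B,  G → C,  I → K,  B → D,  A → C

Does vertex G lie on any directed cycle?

No

G lies on a cycle iff there is a path from G back to itself.
Exploring from G, it never reaches itself; equivalently, its strongly connected component is a singleton.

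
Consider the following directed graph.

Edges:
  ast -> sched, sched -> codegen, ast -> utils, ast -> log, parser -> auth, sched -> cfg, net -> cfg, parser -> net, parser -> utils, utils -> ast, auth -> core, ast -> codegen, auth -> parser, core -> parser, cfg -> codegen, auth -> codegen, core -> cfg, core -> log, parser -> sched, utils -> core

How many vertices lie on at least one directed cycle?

5

A vertex is on a directed cycle iff it belongs to a strongly connected component of size ≥ 2 (or has a self-loop).
The vertices on cycles are {ast, auth, core, utils, parser} — 5 in total.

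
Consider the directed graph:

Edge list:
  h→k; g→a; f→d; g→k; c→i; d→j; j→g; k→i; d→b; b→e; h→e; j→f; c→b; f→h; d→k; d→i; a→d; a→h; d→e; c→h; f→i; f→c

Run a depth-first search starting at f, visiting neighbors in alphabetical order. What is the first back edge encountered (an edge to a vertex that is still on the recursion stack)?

DFS from f (visiting neighbors in alphabetical order); mark gray on enter, black on exit:
f gray
  c gray
    b gray
      e gray
      e black
    b black
    h gray
      h→e: e black — skip
      k gray
        i gray
        i black
      k black
    h black
    c→i: i black — skip
  c black
  d gray
    d→b: b black — skip
    d→e: e black — skip
    d→i: i black — skip
    j gray
      j→f: f is gray → back edge
First back edge: j → f.

j->f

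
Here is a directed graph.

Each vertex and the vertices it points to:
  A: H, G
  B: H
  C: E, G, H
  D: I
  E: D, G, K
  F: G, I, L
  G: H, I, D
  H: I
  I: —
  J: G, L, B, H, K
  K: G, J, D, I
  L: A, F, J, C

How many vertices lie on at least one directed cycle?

6

A vertex is on a directed cycle iff it belongs to a strongly connected component of size ≥ 2 (or has a self-loop).
The vertices on cycles are {C, E, F, J, K, L} — 6 in total.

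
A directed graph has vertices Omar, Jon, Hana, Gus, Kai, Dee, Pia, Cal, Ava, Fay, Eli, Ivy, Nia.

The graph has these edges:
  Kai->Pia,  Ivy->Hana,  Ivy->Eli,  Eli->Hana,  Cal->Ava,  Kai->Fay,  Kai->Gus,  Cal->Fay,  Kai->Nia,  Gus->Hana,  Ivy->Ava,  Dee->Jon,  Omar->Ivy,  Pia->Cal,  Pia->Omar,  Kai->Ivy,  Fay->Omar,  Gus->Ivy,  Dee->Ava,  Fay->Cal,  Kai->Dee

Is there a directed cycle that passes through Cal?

Yes

Cal is on a cycle iff Cal can reach itself via ≥1 edge.
Cal → Fay → Cal — yes.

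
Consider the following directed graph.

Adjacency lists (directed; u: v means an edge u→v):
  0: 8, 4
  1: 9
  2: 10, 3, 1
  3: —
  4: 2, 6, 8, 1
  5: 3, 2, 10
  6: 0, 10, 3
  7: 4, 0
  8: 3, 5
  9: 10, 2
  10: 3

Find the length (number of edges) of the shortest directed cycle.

3

For each vertex v, BFS finds the shortest path from v back to v.
The shortest such closed walk is 0 → 4 → 6 → 0, length 3.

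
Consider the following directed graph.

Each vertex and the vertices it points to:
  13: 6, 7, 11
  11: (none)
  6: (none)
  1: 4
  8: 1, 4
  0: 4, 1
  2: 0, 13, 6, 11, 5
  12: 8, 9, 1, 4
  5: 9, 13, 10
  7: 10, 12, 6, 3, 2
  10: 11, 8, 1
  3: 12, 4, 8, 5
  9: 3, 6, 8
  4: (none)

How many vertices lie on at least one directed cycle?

A vertex is on a directed cycle iff it belongs to a strongly connected component of size ≥ 2 (or has a self-loop).
The vertices on cycles are {2, 3, 5, 7, 9, 12, 13} — 7 in total.

7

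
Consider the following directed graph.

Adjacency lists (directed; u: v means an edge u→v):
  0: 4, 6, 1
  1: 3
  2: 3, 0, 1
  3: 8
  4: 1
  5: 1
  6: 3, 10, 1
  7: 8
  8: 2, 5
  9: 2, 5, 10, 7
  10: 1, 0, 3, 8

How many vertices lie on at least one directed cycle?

9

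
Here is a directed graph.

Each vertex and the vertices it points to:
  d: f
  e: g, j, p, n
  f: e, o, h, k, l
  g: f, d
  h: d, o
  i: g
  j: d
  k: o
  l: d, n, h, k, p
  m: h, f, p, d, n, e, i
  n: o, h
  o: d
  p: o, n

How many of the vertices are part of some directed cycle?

11

A vertex is on a directed cycle iff it belongs to a strongly connected component of size ≥ 2 (or has a self-loop).
The vertices on cycles are {d, e, f, g, h, j, k, l, n, o, p} — 11 in total.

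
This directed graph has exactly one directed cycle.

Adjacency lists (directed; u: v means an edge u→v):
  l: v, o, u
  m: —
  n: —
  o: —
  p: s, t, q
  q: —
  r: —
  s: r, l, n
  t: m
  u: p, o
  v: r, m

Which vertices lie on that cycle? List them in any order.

DFS with gray/black marking from s:
s gray
  r gray
  r black
  l gray
    v gray
      v→r: r black — skip
      m gray
      m black
    v black
    o gray
    o black
    u gray
      p gray
        p→s: s is gray → back edge
Back edge closes the cycle s → l → u → p → s; its vertices are {l, p, s, u}.

l, p, s, u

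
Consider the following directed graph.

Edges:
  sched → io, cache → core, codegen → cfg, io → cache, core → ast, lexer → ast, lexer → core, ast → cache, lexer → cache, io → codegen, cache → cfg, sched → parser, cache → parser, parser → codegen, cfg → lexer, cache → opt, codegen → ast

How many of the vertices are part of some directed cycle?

A vertex is on a directed cycle iff it belongs to a strongly connected component of size ≥ 2 (or has a self-loop).
The vertices on cycles are {ast, cfg, core, cache, lexer, parser, codegen} — 7 in total.

7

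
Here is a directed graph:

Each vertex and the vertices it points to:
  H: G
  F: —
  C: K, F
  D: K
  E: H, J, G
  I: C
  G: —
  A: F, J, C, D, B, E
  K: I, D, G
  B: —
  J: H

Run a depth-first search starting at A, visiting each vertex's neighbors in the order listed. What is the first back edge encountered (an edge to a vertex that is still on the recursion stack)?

I->C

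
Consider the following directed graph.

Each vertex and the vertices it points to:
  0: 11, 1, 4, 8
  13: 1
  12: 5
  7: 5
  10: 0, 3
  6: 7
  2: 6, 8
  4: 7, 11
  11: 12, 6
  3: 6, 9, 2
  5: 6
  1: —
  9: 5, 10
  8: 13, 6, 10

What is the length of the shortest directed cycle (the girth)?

3

For each vertex v, BFS finds the shortest path from v back to v.
The shortest such closed walk is 8 → 10 → 0 → 8, length 3.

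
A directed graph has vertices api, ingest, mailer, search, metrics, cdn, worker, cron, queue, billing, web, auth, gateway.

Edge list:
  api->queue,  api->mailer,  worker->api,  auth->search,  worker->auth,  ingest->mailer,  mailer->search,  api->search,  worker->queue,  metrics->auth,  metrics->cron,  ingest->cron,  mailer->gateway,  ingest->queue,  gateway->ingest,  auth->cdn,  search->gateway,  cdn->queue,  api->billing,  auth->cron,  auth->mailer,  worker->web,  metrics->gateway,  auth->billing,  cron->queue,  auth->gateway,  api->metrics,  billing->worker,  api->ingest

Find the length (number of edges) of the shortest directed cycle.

3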